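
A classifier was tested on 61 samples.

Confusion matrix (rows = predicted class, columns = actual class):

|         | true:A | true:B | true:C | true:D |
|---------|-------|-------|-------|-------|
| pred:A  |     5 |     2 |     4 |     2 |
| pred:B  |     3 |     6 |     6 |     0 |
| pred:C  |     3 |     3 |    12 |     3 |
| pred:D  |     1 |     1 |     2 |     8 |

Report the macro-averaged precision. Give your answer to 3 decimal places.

0.506

Per-class precision (TP/(TP+FP)):
  A: TP=5, FP=2+4+2=8 → 5/13 = 0.3846
  B: TP=6, FP=3+6+0=9 → 6/15 = 0.4000
  C: TP=12, FP=3+3+3=9 → 12/21 = 0.5714
  D: TP=8, FP=1+1+2=4 → 8/12 = 0.6667
Macro-precision = mean = (0.3846 + 0.4000 + 0.5714 + 0.6667) / 4 = 0.506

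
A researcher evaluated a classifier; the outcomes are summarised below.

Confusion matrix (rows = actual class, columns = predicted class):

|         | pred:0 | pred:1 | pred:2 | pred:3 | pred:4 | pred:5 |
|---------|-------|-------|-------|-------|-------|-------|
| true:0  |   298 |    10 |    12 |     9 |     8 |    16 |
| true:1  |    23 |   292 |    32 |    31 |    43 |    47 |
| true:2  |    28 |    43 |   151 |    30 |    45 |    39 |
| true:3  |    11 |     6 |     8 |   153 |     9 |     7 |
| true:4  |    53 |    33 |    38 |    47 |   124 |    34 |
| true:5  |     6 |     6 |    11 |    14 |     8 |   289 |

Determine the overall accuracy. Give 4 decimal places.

0.6490

Accuracy = trace / total = (298+292+151+153+124+289=1307) / 2014 = 1307/2014 = 0.6490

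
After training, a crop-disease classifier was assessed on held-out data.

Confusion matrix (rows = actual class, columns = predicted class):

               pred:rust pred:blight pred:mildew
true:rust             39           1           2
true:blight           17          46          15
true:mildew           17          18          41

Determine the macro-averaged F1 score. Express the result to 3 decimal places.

Per-class F1 score (2·TP/(2·TP+FP+FN)):
  rust: TP=39, FP=17+17=34, FN=1+2=3 → 78/115 = 0.6783
  blight: TP=46, FP=1+18=19, FN=17+15=32 → 92/143 = 0.6434
  mildew: TP=41, FP=2+15=17, FN=17+18=35 → 82/134 = 0.6119
Macro-F1 score = mean = (0.6783 + 0.6434 + 0.6119) / 3 = 0.645

0.645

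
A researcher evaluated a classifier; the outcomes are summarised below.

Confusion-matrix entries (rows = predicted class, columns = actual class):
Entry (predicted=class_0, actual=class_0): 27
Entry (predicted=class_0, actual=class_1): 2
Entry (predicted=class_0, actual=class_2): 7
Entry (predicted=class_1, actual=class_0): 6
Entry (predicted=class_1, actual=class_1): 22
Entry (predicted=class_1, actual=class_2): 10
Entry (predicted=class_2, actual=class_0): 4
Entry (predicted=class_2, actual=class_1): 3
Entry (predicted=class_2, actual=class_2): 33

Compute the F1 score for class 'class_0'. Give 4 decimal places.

0.7397

One-vs-rest for 'class_0': TP = diagonal; FP = other classes predicted 'class_0'; FN = 'class_0' predicted as other.
F1 score = 2·TP/(2·TP+FP+FN).
class_0: TP=27, FP=2+7=9, FN=6+4=10 → 54/73 = 0.73973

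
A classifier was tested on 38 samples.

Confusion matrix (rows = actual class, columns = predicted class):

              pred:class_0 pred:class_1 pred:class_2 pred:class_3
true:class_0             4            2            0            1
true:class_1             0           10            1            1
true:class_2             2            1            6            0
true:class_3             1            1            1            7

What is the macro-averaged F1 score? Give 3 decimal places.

0.696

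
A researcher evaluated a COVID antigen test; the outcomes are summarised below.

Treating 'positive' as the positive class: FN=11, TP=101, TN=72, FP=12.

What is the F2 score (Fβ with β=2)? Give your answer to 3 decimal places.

0.900

Fβ = (1+β²)·TP / ((1+β²)·TP + β²·FN + FP), with β²=4
= 5·101 / (5·101 + 4·11 + 12) = 0.900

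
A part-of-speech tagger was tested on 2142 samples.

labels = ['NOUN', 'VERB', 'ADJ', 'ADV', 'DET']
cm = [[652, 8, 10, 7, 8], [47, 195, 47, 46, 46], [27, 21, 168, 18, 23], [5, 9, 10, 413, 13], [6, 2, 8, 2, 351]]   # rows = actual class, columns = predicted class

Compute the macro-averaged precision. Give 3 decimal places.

0.810

Per-class precision (TP/(TP+FP)):
  NOUN: TP=652, FP=47+27+5+6=85 → 652/737 = 0.8847
  VERB: TP=195, FP=8+21+9+2=40 → 195/235 = 0.8298
  ADJ: TP=168, FP=10+47+10+8=75 → 168/243 = 0.6914
  ADV: TP=413, FP=7+46+18+2=73 → 413/486 = 0.8498
  DET: TP=351, FP=8+46+23+13=90 → 351/441 = 0.7959
Macro-precision = mean = (0.8847 + 0.8298 + 0.6914 + 0.8498 + 0.7959) / 5 = 0.810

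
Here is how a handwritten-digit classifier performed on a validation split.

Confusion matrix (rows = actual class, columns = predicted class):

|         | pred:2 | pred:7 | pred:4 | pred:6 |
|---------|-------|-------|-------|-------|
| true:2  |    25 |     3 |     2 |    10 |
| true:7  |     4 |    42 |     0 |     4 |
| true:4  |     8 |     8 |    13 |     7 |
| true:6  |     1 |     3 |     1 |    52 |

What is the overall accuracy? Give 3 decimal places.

0.721

Accuracy = trace / total = (25+42+13+52=132) / 183 = 132/183 = 0.721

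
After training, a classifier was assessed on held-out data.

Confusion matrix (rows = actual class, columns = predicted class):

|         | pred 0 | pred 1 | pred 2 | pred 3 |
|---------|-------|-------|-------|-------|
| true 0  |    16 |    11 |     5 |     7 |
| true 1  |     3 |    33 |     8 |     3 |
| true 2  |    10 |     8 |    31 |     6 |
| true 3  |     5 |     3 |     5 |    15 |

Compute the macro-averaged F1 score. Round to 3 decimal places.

Per-class F1 score (2·TP/(2·TP+FP+FN)):
  0: TP=16, FP=3+10+5=18, FN=11+5+7=23 → 32/73 = 0.4384
  1: TP=33, FP=11+8+3=22, FN=3+8+3=14 → 66/102 = 0.6471
  2: TP=31, FP=5+8+5=18, FN=10+8+6=24 → 62/104 = 0.5962
  3: TP=15, FP=7+3+6=16, FN=5+3+5=13 → 30/59 = 0.5085
Macro-F1 score = mean = (0.4384 + 0.6471 + 0.5962 + 0.5085) / 4 = 0.548

0.548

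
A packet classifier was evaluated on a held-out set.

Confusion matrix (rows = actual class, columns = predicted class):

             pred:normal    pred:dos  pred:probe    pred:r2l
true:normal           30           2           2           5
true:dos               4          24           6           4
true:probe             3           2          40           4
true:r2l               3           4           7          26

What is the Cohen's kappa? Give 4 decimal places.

0.6280

Observed agreement pₒ = trace/N = 120/166 = 0.72289
Expected agreement pₑ = Σ (rowᵢ·colᵢ)/N² = (39·40 + 38·32 + 49·55 + 40·39)/166² = 0.25515
κ = (pₒ − pₑ)/(1 − pₑ) = (0.72289 − 0.25515)/(1 − 0.25515) = 0.6280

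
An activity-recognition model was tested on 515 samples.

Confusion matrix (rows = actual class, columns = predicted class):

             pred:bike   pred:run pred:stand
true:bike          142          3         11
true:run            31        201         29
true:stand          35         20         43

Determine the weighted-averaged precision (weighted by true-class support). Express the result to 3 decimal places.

0.760

Per-class precision (TP/(TP+FP)):
  bike: TP=142, FP=31+35=66 → 142/208 = 0.6827
  run: TP=201, FP=3+20=23 → 201/224 = 0.8973
  stand: TP=43, FP=11+29=40 → 43/83 = 0.5181
Weighted-precision = Σ (supportᵢ/N)·precisionᵢ with N=515: (156/515)·0.6827 + (261/515)·0.8973 + (98/515)·0.5181 = 0.760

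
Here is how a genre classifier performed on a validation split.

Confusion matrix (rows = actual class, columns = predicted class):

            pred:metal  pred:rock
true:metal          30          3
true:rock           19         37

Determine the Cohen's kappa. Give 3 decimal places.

0.518

Observed agreement pₒ = trace/N = 67/89 = 0.7528
Expected agreement pₑ = Σ (rowᵢ·colᵢ)/N² = (33·49 + 56·40)/89² = 0.4869
κ = (pₒ − pₑ)/(1 − pₑ) = (0.7528 − 0.4869)/(1 − 0.4869) = 0.518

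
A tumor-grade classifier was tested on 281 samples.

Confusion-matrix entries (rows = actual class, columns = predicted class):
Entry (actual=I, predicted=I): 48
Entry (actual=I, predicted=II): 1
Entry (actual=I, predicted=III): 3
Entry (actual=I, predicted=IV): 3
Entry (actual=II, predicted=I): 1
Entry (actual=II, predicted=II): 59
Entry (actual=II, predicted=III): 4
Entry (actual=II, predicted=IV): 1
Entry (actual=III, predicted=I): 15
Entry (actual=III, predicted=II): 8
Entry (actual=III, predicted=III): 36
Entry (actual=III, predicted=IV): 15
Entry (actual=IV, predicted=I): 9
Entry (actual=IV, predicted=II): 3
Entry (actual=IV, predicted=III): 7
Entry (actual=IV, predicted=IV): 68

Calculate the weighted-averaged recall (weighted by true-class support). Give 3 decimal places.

0.751

Per-class recall (TP/(TP+FN)):
  I: TP=48, FN=1+3+3=7 → 48/55 = 0.8727
  II: TP=59, FN=1+4+1=6 → 59/65 = 0.9077
  III: TP=36, FN=15+8+15=38 → 36/74 = 0.4865
  IV: TP=68, FN=9+3+7=19 → 68/87 = 0.7816
Weighted-recall = Σ (supportᵢ/N)·recallᵢ with N=281: (55/281)·0.8727 + (65/281)·0.9077 + (74/281)·0.4865 + (87/281)·0.7816 = 0.751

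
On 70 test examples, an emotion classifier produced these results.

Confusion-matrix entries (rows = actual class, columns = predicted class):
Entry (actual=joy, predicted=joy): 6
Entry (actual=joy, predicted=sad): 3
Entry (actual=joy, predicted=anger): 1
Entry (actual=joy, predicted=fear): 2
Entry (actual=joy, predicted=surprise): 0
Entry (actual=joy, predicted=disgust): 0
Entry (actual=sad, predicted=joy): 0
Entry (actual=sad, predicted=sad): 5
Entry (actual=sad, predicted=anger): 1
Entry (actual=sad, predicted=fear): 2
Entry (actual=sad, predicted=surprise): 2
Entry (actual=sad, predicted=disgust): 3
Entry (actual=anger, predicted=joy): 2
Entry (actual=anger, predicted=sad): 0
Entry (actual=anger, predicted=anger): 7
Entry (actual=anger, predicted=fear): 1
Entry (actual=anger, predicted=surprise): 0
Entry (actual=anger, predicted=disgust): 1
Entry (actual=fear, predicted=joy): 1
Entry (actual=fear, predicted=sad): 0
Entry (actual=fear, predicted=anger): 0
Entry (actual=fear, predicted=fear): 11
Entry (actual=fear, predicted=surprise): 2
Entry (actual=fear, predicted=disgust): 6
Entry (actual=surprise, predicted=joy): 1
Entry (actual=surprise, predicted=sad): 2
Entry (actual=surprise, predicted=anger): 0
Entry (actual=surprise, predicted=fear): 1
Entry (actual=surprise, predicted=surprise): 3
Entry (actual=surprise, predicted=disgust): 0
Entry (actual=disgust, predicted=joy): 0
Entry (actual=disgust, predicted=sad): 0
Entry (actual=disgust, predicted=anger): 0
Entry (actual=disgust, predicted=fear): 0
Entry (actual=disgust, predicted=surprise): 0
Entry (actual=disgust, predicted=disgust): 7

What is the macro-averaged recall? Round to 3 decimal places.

Per-class recall (TP/(TP+FN)):
  joy: TP=6, FN=3+1+2+0+0=6 → 6/12 = 0.5000
  sad: TP=5, FN=0+1+2+2+3=8 → 5/13 = 0.3846
  anger: TP=7, FN=2+0+1+0+1=4 → 7/11 = 0.6364
  fear: TP=11, FN=1+0+0+2+6=9 → 11/20 = 0.5500
  surprise: TP=3, FN=1+2+0+1+0=4 → 3/7 = 0.4286
  disgust: TP=7, FN=0+0+0+0+0=0 → 7/7 = 1.0000
Macro-recall = mean = (0.5000 + 0.3846 + 0.6364 + 0.5500 + 0.4286 + 1.0000) / 6 = 0.583

0.583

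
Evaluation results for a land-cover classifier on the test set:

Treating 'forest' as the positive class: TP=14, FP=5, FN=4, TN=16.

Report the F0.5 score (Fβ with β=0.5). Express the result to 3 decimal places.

0.745

Fβ = (1+β²)·TP / ((1+β²)·TP + β²·FN + FP), with β²=1/4
= 1.25·14 / (1.25·14 + 0.25·4 + 5) = 0.745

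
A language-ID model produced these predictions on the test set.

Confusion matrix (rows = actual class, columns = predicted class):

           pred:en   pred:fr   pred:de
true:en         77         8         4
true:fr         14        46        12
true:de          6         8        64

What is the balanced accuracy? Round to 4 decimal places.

Balanced accuracy = mean of per-class recall.
  en: recall = 77/89 = 0.86517
  fr: recall = 46/72 = 0.63889
  de: recall = 64/78 = 0.82051
Mean = (0.86517 + 0.63889 + 0.82051) / 3 = 0.7749

0.7749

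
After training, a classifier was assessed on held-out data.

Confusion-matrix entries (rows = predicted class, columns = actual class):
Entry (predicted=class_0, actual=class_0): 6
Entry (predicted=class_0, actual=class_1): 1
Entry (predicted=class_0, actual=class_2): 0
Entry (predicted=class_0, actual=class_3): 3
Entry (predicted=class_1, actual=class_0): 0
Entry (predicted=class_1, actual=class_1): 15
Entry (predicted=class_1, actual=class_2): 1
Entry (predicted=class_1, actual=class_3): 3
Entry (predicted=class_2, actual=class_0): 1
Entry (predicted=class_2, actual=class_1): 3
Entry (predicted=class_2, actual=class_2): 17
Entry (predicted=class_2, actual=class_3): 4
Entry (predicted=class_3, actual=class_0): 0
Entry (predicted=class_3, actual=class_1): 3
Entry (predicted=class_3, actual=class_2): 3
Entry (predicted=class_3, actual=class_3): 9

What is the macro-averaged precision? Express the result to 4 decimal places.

Per-class precision (TP/(TP+FP)):
  class_0: TP=6, FP=1+0+3=4 → 6/10 = 0.60000
  class_1: TP=15, FP=0+1+3=4 → 15/19 = 0.78947
  class_2: TP=17, FP=1+3+4=8 → 17/25 = 0.68000
  class_3: TP=9, FP=0+3+3=6 → 9/15 = 0.60000
Macro-precision = mean = (0.60000 + 0.78947 + 0.68000 + 0.60000) / 4 = 0.6674

0.6674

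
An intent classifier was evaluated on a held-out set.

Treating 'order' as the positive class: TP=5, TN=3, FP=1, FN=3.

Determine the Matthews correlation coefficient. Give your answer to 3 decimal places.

MCC = (TP·TN − FP·FN) / √((TP+FP)(TP+FN)(TN+FP)(TN+FN))
Numerator = 5·3 − 1·3 = 12
Denominator = √(6·8·4·6) = √1152 = 33.9411
MCC = 12 / 33.9411 = 0.354

0.354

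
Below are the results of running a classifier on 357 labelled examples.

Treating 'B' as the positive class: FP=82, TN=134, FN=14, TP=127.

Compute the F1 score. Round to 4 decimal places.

Precision = TP/(TP+FP) = 127/209 = 0.6077
Recall = TP/(TP+FN) = 127/141 = 0.9007
F1 = 2·TP/(2·TP+FP+FN) = 254/350 = 0.7257

0.7257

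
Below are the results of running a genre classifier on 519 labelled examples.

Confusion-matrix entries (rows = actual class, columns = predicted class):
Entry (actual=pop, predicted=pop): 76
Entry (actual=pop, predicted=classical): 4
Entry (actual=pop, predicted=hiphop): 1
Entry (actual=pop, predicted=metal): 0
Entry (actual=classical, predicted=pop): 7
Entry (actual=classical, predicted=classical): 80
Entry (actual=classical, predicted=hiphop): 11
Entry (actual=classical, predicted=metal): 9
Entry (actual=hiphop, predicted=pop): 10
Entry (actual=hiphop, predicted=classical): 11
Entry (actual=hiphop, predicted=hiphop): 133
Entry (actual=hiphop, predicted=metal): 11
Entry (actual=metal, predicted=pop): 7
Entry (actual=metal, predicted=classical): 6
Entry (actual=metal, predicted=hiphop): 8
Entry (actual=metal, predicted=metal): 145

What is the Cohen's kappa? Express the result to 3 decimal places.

Observed agreement pₒ = trace/N = 434/519 = 0.8362
Expected agreement pₑ = Σ (rowᵢ·colᵢ)/N² = (81·100 + 107·101 + 165·153 + 166·165)/519² = 0.2656
κ = (pₒ − pₑ)/(1 − pₑ) = (0.8362 − 0.2656)/(1 − 0.2656) = 0.777

0.777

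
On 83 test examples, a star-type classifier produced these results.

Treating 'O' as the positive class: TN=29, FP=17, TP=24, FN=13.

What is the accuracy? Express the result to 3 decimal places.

0.639

Accuracy = (TP+TN)/N = (24+29)/83 = 0.639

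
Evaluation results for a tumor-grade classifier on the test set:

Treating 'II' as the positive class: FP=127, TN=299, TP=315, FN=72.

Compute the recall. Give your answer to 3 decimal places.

Recall = TP/(TP+FN) = 315/(315+72) = 315/387 = 0.814

0.814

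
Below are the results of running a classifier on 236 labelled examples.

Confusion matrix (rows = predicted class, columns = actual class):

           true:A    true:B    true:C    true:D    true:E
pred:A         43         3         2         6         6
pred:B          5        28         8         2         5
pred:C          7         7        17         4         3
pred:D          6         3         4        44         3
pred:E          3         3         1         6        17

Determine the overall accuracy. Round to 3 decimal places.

Accuracy = trace / total = (43+28+17+44+17=149) / 236 = 149/236 = 0.631

0.631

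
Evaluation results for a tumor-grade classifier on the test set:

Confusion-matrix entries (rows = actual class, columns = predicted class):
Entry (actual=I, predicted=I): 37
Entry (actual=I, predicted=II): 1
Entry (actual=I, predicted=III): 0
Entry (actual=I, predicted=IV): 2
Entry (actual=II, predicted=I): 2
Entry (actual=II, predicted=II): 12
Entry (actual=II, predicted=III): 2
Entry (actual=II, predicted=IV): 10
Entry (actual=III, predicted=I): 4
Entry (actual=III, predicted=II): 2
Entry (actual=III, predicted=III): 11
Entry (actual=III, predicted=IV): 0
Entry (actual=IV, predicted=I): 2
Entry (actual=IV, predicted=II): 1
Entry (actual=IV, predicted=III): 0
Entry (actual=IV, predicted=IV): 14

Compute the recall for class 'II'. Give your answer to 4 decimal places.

Treat 'II' as positive and all other classes as negative.
recall = TP/(TP+FN).
II: TP=12, FN=2+2+10=14 → 12/26 = 0.46154

0.4615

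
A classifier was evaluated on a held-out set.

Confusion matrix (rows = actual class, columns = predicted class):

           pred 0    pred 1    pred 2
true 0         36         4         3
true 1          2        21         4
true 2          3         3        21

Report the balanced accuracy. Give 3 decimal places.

0.798

Balanced accuracy = mean of per-class recall.
  0: recall = 36/43 = 0.8372
  1: recall = 21/27 = 0.7778
  2: recall = 21/27 = 0.7778
Mean = (0.8372 + 0.7778 + 0.7778) / 3 = 0.798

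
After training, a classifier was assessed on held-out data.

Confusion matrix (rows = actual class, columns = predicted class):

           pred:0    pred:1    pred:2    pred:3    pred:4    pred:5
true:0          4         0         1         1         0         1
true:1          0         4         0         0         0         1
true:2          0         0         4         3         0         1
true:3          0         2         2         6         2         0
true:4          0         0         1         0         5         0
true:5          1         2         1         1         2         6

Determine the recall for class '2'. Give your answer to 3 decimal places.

0.500

Treat '2' as positive and all other classes as negative.
recall = TP/(TP+FN).
2: TP=4, FN=0+0+3+0+1=4 → 4/8 = 0.5000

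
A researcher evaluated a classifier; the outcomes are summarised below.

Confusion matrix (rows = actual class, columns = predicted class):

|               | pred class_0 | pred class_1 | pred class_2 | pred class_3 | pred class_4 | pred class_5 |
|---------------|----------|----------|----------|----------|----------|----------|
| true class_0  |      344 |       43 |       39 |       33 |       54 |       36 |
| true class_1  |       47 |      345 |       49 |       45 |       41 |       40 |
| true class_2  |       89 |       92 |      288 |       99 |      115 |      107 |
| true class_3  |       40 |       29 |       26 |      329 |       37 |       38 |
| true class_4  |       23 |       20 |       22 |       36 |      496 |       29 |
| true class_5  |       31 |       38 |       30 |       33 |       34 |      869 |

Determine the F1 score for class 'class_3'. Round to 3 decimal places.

0.613

F1 score = 2·TP/(2·TP+FP+FN).
class_3: TP=329, FP=33+45+99+36+33=246, FN=40+29+26+37+38=170 → 658/1074 = 0.6127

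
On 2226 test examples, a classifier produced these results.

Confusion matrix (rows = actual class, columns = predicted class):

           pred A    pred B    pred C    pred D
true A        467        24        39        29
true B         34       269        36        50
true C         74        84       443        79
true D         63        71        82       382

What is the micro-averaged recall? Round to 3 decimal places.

0.701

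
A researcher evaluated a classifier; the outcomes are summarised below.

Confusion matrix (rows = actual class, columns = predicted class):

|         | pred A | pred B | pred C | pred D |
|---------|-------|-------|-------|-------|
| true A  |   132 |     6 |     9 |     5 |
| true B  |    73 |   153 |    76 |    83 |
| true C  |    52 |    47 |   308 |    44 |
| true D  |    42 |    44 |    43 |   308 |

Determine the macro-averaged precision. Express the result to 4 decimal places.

Per-class precision (TP/(TP+FP)):
  A: TP=132, FP=73+52+42=167 → 132/299 = 0.44147
  B: TP=153, FP=6+47+44=97 → 153/250 = 0.61200
  C: TP=308, FP=9+76+43=128 → 308/436 = 0.70642
  D: TP=308, FP=5+83+44=132 → 308/440 = 0.70000
Macro-precision = mean = (0.44147 + 0.61200 + 0.70642 + 0.70000) / 4 = 0.6150

0.6150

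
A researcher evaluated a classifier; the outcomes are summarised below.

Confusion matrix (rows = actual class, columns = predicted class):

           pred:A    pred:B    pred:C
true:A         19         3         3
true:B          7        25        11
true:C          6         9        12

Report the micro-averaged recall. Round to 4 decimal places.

0.5895

Micro-averaging pools counts across classes: ΣTP=56, ΣFP=39, ΣFN=39.
Micro-recall = TP/(TP+FN) on pooled counts = 0.5895 (equals overall accuracy in single-label multiclass).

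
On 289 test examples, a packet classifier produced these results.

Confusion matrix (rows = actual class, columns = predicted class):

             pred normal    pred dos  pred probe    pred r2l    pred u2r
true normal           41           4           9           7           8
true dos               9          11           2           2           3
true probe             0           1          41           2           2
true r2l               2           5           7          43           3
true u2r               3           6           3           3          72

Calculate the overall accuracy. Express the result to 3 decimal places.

Accuracy = trace / total = (41+11+41+43+72=208) / 289 = 208/289 = 0.720

0.720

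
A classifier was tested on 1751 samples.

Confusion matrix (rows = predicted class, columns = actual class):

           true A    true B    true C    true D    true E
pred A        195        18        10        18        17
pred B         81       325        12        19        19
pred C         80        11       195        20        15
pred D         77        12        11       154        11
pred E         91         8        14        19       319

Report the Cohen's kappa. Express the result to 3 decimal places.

0.598

Observed agreement pₒ = trace/N = 1188/1751 = 0.6785
Expected agreement pₑ = Σ (rowᵢ·colᵢ)/N² = (524·258 + 374·456 + 242·321 + 230·265 + 381·451)/1751² = 0.2010
κ = (pₒ − pₑ)/(1 − pₑ) = (0.6785 − 0.2010)/(1 − 0.2010) = 0.598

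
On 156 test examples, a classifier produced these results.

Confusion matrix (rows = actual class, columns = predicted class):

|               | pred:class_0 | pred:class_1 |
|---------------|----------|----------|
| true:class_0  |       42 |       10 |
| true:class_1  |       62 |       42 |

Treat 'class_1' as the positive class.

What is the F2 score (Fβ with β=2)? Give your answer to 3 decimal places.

0.449

Fβ = (1+β²)·TP / ((1+β²)·TP + β²·FN + FP), with β²=4
= 5·42 / (5·42 + 4·62 + 10) = 0.449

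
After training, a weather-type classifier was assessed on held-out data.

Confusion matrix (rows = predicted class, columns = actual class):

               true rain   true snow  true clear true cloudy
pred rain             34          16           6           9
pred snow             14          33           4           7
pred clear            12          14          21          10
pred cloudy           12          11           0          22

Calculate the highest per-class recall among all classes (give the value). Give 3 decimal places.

Per-class recall (TP/(TP+FN)):
  rain: TP=34, FN=14+12+12=38 → 34/72 = 0.4722
  snow: TP=33, FN=16+14+11=41 → 33/74 = 0.4459
  clear: TP=21, FN=6+4+0=10 → 21/31 = 0.6774
  cloudy: TP=22, FN=9+7+10=26 → 22/48 = 0.4583
Highest is class 'clear' with recall = 0.677.

0.677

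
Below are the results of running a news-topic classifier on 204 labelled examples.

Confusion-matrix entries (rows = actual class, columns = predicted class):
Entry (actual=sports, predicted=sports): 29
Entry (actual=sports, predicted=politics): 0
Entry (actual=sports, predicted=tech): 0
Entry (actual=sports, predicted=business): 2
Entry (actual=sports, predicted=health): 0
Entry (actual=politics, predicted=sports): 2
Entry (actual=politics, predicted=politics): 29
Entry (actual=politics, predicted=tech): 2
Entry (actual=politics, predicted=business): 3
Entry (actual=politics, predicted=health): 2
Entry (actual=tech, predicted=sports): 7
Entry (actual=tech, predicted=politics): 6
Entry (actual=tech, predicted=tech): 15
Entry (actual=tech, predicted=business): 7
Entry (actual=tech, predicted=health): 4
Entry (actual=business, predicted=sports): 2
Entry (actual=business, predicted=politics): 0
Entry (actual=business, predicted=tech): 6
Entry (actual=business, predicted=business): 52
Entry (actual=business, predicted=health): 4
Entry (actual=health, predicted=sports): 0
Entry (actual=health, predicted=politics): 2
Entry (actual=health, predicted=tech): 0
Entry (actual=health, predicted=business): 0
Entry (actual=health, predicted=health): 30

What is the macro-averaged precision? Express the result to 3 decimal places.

Per-class precision (TP/(TP+FP)):
  sports: TP=29, FP=2+7+2+0=11 → 29/40 = 0.7250
  politics: TP=29, FP=0+6+0+2=8 → 29/37 = 0.7838
  tech: TP=15, FP=0+2+6+0=8 → 15/23 = 0.6522
  business: TP=52, FP=2+3+7+0=12 → 52/64 = 0.8125
  health: TP=30, FP=0+2+4+4=10 → 30/40 = 0.7500
Macro-precision = mean = (0.7250 + 0.7838 + 0.6522 + 0.8125 + 0.7500) / 5 = 0.745

0.745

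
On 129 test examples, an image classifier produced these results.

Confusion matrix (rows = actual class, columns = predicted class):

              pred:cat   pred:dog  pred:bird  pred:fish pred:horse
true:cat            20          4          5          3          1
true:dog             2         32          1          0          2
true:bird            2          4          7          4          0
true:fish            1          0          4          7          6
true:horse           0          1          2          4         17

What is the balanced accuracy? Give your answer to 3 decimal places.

Balanced accuracy = mean of per-class recall.
  cat: recall = 20/33 = 0.6061
  dog: recall = 32/37 = 0.8649
  bird: recall = 7/17 = 0.4118
  fish: recall = 7/18 = 0.3889
  horse: recall = 17/24 = 0.7083
Mean = (0.6061 + 0.8649 + 0.4118 + 0.3889 + 0.7083) / 5 = 0.596

0.596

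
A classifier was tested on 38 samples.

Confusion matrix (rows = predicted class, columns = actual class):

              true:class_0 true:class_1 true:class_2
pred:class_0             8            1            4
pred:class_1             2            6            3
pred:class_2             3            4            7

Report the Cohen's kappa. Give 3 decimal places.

Observed agreement pₒ = trace/N = 21/38 = 0.5526
Expected agreement pₑ = Σ (rowᵢ·colᵢ)/N² = (13·13 + 11·11 + 14·14)/38² = 0.3366
κ = (pₒ − pₑ)/(1 − pₑ) = (0.5526 − 0.3366)/(1 − 0.3366) = 0.326

0.326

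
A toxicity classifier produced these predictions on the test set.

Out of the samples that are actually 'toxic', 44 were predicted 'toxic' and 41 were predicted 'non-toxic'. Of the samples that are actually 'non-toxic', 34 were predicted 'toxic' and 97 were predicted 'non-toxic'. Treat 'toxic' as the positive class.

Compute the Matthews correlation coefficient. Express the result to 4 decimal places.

MCC = (TP·TN − FP·FN) / √((TP+FP)(TP+FN)(TN+FP)(TN+FN))
Numerator = 44·97 − 34·41 = 2874
Denominator = √(78·85·131·138) = √119857140 = 10947.9286
MCC = 2874 / 10947.9286 = 0.2625

0.2625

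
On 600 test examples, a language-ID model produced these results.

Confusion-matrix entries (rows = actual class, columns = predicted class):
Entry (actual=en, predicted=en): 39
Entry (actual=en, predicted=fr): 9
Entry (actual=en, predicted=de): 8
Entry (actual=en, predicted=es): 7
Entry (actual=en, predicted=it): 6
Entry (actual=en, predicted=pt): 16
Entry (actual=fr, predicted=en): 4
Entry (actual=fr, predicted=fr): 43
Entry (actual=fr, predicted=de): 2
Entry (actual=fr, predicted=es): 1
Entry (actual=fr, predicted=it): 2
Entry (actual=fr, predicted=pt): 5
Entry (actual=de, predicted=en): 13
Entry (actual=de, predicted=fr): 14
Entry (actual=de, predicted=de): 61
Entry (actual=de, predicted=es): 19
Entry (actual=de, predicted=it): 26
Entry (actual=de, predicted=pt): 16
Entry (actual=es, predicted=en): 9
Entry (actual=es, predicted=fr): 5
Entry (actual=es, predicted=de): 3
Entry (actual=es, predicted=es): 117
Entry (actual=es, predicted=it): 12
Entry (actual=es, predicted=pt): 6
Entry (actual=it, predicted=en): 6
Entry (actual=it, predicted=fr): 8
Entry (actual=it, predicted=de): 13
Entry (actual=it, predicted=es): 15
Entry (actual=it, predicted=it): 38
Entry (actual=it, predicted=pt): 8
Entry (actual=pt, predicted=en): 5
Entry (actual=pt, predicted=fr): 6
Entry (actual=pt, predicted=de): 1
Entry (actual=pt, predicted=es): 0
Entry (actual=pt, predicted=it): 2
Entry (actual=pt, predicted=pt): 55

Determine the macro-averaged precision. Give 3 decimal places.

0.568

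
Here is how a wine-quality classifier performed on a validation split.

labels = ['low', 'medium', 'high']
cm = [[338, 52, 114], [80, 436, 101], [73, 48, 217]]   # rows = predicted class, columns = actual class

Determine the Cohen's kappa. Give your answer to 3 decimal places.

Observed agreement pₒ = trace/N = 991/1459 = 0.6792
Expected agreement pₑ = Σ (rowᵢ·colᵢ)/N² = (491·504 + 536·617 + 432·338)/1459² = 0.3402
κ = (pₒ − pₑ)/(1 − pₑ) = (0.6792 − 0.3402)/(1 − 0.3402) = 0.514

0.514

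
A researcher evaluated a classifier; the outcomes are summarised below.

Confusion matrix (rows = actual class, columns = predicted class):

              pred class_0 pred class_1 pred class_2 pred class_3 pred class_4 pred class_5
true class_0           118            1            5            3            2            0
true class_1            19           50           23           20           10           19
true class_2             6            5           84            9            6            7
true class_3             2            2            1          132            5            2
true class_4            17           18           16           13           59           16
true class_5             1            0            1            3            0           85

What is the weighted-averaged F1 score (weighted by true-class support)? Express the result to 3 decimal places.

0.671

Per-class F1 score (2·TP/(2·TP+FP+FN)):
  class_0: TP=118, FP=19+6+2+17+1=45, FN=1+5+3+2+0=11 → 236/292 = 0.8082
  class_1: TP=50, FP=1+5+2+18+0=26, FN=19+23+20+10+19=91 → 100/217 = 0.4608
  class_2: TP=84, FP=5+23+1+16+1=46, FN=6+5+9+6+7=33 → 168/247 = 0.6802
  class_3: TP=132, FP=3+20+9+13+3=48, FN=2+2+1+5+2=12 → 264/324 = 0.8148
  class_4: TP=59, FP=2+10+6+5+0=23, FN=17+18+16+13+16=80 → 118/221 = 0.5339
  class_5: TP=85, FP=0+19+7+2+16=44, FN=1+0+1+3+0=5 → 170/219 = 0.7763
Weighted-F1 score = Σ (supportᵢ/N)·F1 scoreᵢ with N=760: (129/760)·0.8082 + (141/760)·0.4608 + (117/760)·0.6802 + (144/760)·0.8148 + (139/760)·0.5339 + (90/760)·0.7763 = 0.671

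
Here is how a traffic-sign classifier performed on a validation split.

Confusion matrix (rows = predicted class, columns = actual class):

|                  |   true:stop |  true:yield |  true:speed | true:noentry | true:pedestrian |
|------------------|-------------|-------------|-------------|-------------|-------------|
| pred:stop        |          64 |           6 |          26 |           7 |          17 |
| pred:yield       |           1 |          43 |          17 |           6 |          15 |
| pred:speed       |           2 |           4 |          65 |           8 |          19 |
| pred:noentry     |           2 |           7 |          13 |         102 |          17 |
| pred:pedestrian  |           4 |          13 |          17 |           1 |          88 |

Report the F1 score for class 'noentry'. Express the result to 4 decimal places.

Treat 'noentry' as positive and all other classes as negative.
F1 score = 2·TP/(2·TP+FP+FN).
noentry: TP=102, FP=2+7+13+17=39, FN=7+6+8+1=22 → 204/265 = 0.76981

0.7698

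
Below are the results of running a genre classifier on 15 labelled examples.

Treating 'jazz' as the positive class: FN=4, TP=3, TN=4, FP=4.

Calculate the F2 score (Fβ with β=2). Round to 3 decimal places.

0.429

Fβ = (1+β²)·TP / ((1+β²)·TP + β²·FN + FP), with β²=4
= 5·3 / (5·3 + 4·4 + 4) = 0.429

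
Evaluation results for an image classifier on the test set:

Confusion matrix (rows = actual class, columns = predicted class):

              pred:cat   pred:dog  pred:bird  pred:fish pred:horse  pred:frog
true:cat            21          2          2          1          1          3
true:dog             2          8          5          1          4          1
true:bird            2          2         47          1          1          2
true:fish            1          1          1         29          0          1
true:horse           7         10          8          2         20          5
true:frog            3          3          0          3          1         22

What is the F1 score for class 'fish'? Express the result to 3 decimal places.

F1 score = 2·TP/(2·TP+FP+FN).
fish: TP=29, FP=1+1+1+2+3=8, FN=1+1+1+0+1=4 → 58/70 = 0.8286

0.829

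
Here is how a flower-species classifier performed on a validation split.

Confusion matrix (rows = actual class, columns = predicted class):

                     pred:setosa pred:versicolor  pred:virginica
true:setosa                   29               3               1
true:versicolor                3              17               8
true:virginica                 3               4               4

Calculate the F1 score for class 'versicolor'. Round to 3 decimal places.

0.654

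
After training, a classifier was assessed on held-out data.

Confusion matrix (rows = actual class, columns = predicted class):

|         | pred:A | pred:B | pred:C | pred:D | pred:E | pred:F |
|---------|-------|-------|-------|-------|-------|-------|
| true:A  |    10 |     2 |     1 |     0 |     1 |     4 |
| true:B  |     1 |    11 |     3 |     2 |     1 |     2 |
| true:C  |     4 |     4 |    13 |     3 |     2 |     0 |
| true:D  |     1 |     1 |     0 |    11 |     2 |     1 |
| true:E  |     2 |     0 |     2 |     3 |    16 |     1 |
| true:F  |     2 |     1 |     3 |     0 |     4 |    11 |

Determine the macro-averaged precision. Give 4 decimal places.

0.5739

Per-class precision (TP/(TP+FP)):
  A: TP=10, FP=1+4+1+2+2=10 → 10/20 = 0.50000
  B: TP=11, FP=2+4+1+0+1=8 → 11/19 = 0.57895
  C: TP=13, FP=1+3+0+2+3=9 → 13/22 = 0.59091
  D: TP=11, FP=0+2+3+3+0=8 → 11/19 = 0.57895
  E: TP=16, FP=1+1+2+2+4=10 → 16/26 = 0.61538
  F: TP=11, FP=4+2+0+1+1=8 → 11/19 = 0.57895
Macro-precision = mean = (0.50000 + 0.57895 + 0.59091 + 0.57895 + 0.61538 + 0.57895) / 6 = 0.5739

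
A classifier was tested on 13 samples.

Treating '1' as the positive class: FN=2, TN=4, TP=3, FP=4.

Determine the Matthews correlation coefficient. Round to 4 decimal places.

MCC = (TP·TN − FP·FN) / √((TP+FP)(TP+FN)(TN+FP)(TN+FN))
Numerator = 3·4 − 4·2 = 4
Denominator = √(7·5·8·6) = √1680 = 40.9878
MCC = 4 / 40.9878 = 0.0976

0.0976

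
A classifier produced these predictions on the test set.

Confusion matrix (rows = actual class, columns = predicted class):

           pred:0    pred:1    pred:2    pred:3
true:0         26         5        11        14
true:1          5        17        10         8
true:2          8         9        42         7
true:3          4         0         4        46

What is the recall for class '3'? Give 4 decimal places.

0.8519

recall = TP/(TP+FN).
3: TP=46, FN=4+0+4=8 → 46/54 = 0.85185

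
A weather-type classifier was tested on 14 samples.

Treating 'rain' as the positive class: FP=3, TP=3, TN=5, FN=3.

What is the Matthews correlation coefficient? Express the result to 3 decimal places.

MCC = (TP·TN − FP·FN) / √((TP+FP)(TP+FN)(TN+FP)(TN+FN))
Numerator = 3·5 − 3·3 = 6
Denominator = √(6·6·8·8) = √2304 = 48.0000
MCC = 6 / 48.0000 = 0.125

0.125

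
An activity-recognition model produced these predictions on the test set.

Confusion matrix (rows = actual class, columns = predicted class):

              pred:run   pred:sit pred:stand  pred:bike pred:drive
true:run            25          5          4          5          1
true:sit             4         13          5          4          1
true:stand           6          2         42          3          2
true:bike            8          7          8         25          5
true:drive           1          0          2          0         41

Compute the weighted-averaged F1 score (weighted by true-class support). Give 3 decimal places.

0.660

Per-class F1 score (2·TP/(2·TP+FP+FN)):
  run: TP=25, FP=4+6+8+1=19, FN=5+4+5+1=15 → 50/84 = 0.5952
  sit: TP=13, FP=5+2+7+0=14, FN=4+5+4+1=14 → 26/54 = 0.4815
  stand: TP=42, FP=4+5+8+2=19, FN=6+2+3+2=13 → 84/116 = 0.7241
  bike: TP=25, FP=5+4+3+0=12, FN=8+7+8+5=28 → 50/90 = 0.5556
  drive: TP=41, FP=1+1+2+5=9, FN=1+0+2+0=3 → 82/94 = 0.8723
Weighted-F1 score = Σ (supportᵢ/N)·F1 scoreᵢ with N=219: (40/219)·0.5952 + (27/219)·0.4815 + (55/219)·0.7241 + (53/219)·0.5556 + (44/219)·0.8723 = 0.660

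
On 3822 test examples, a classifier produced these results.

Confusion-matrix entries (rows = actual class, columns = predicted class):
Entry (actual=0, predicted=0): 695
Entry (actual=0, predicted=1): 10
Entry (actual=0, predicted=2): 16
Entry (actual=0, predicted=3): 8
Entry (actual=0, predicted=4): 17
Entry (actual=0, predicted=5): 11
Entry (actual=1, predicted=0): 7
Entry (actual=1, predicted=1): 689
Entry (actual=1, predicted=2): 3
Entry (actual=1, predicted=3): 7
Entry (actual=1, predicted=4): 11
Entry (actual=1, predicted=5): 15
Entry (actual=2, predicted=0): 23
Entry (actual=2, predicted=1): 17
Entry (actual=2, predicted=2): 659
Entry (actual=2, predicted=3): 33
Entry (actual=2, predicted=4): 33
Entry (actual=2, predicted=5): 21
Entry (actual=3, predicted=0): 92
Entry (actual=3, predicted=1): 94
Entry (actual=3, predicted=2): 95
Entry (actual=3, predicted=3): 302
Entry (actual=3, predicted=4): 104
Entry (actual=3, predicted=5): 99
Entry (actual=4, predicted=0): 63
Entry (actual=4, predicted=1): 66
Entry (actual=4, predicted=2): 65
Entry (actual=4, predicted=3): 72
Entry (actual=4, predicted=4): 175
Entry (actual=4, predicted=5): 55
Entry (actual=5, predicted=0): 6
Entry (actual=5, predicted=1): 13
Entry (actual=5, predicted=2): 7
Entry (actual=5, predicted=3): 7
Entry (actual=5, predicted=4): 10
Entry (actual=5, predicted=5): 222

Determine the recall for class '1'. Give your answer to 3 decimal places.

Take TP from the diagonal, FP from the rest of the '1' prediction marginal, FN from the rest of the '1' actual marginal.
recall = TP/(TP+FN).
1: TP=689, FN=7+3+7+11+15=43 → 689/732 = 0.9413

0.941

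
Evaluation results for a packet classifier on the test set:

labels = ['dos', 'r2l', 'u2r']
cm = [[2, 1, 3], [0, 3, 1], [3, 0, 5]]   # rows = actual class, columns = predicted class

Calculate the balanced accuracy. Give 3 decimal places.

Balanced accuracy = mean of per-class recall.
  dos: recall = 2/6 = 0.3333
  r2l: recall = 3/4 = 0.7500
  u2r: recall = 5/8 = 0.6250
Mean = (0.3333 + 0.7500 + 0.6250) / 3 = 0.569

0.569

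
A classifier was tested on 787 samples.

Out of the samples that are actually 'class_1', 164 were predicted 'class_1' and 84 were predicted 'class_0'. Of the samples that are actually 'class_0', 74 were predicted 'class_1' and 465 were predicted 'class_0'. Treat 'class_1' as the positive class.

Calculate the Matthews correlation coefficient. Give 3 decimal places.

0.530

MCC = (TP·TN − FP·FN) / √((TP+FP)(TP+FN)(TN+FP)(TN+FN))
Numerator = 164·465 − 74·84 = 70044
Denominator = √(238·248·539·549) = √17465850864 = 132158.4309
MCC = 70044 / 132158.4309 = 0.530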